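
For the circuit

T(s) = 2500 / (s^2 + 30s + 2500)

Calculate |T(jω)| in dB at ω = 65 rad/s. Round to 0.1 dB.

-0.4 dB

At s = jω = j65:
quadratic: (j65)² + 30·j65 + 2500 = -1725 + j1950 → |·| ≈ 2603.5, ∠ ≈ 131.50°
|T| = 2500 / 2603.5 ≈ 0.96025
Gain = 20 log₁₀(0.96025) ≈ -0.35 dB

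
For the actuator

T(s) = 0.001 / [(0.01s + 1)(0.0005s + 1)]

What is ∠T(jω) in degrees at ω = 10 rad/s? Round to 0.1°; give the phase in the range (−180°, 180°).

-6.0°

At ω = 10 rad/s:
pole (1 + j10·0.01) = 1 + j0.1 → |·| ≈ 1.005, ∠ ≈ 5.71°
pole (1 + j10·0.0005) = 1 + j0.005 → |·| ≈ 1, ∠ ≈ 0.29°
∠T = (0°) − (5.71° + 0.29°) = -6.00°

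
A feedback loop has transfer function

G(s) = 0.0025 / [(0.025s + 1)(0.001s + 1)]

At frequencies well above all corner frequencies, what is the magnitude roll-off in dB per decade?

-40 dB/decade

Each pole contributes −20 dB/decade at high frequency; each zero contributes +20 dB/decade.
Net: 0 zero(s) − 2 pole(s) → -40 dB/decade.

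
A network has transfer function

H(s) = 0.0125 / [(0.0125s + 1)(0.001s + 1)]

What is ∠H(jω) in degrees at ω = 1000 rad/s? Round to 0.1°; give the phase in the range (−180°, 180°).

-130.4°

At ω = 1000 rad/s:
pole (1 + j1000·0.0125) = 1 + j12.5 → |·| ≈ 12.54, ∠ ≈ 85.43°
pole (1 + j1000·0.001) = 1 + j1 → |·| ≈ 1.4142, ∠ ≈ 45.00°
∠H = (0°) − (85.43° + 45.00°) = -130.43°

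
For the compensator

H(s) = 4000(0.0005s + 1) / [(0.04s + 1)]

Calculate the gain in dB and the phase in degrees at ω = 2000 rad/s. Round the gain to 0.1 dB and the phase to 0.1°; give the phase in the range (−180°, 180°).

37.0 dB, -44.3°

At ω = 2000 rad/s:
zero (1 + j2000·0.0005) = 1 + j1 → |·| ≈ 1.4142, ∠ ≈ 45.00°
pole (1 + j2000·0.04) = 1 + j80 → |·| ≈ 80.006, ∠ ≈ 89.28°
|H| = 4000 · 1.4142 / (80.006) ≈ 70.705
Gain = 20 log₁₀(70.705) ≈ 36.99 dB
∠H = (45.00°) − (89.28°) = -44.28°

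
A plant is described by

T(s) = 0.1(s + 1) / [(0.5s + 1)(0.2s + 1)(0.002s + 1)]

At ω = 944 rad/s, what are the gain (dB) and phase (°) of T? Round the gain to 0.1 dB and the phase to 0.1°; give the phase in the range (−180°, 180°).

At ω = 944 rad/s:
zero (1 + j944·1) = 1 + j944 → |·| ≈ 944, ∠ ≈ 89.94°
pole (1 + j944·0.5) = 1 + j472 → |·| ≈ 472, ∠ ≈ 89.88°
pole (1 + j944·0.2) = 1 + j188.8 → |·| ≈ 188.8, ∠ ≈ 89.70°
pole (1 + j944·0.002) = 1 + j1.888 → |·| ≈ 2.1365, ∠ ≈ 62.09°
|T| = 0.1 · 944 / (472 · 188.8 · 2.1365) ≈ 0.00049582
Gain = 20 log₁₀(0.00049582) ≈ -66.09 dB
∠T = (89.94°) − (89.88° + 89.70° + 62.09°) = -151.73°

-66.1 dB, -151.7°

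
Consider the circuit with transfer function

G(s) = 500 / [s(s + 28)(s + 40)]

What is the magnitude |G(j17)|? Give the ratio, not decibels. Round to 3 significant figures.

0.0207

At s = jω = j17:
pole (s+28): 28 + j17 → |·| = √(28²+17²) = √1073 ≈ 32.757, ∠ = arctan(17/28) ≈ 31.26°
pole (s+40): 40 + j17 → |·| = √(40²+17²) = √1889 ≈ 43.463, ∠ = arctan(17/40) ≈ 23.03°
pole at origin: |s| = 17, ∠ = 90.00° (in denominator)
|G| = 500 / 24203 ≈ 0.020659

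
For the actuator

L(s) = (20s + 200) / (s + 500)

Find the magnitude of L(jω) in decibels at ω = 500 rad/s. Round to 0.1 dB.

23.0 dB

Substitute s = j500:
Numerator: 20(j500) + 200 = 200 + j10000
Denominator: (j500) + 500 = 500 + j500
|N| = √(200² + 10000²) ≈ 10002, ∠N ≈ 88.85°
|D| = √(500² + 500²) ≈ 707.11, ∠D ≈ 45.00°
|L| = 10002 / 707.11 ≈ 14.145
Gain = 20 log₁₀(14.145) ≈ 23.01 dB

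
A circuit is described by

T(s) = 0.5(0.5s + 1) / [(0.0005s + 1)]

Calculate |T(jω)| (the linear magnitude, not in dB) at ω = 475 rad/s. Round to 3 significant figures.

At ω = 475 rad/s:
zero (1 + j475·0.5) = 1 + j237.5 → |·| ≈ 237.5, ∠ ≈ 89.76°
pole (1 + j475·0.0005) = 1 + j0.2375 → |·| ≈ 1.0278, ∠ ≈ 13.36°
|T| = 0.5 · 237.5 / (1.0278) ≈ 115.54

116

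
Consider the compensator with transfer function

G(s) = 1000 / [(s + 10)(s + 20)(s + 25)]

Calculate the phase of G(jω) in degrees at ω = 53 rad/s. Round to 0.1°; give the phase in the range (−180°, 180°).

146.6°

At s = jω = j53:
pole (s+10): 10 + j53 → |·| = √(10²+53²) = √2909 ≈ 53.935, ∠ = arctan(53/10) ≈ 79.32°
pole (s+20): 20 + j53 → |·| = √(20²+53²) = √3209 ≈ 56.648, ∠ = arctan(53/20) ≈ 69.33°
pole (s+25): 25 + j53 → |·| = √(25²+53²) = √3434 ≈ 58.6, ∠ = arctan(53/25) ≈ 64.75°
∠G = 0.00° − 213.40° = -213.40° ≡ 146.60° (principal value)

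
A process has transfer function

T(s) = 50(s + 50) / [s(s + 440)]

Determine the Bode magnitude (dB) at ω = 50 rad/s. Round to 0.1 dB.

At s = jω = j50:
zero (s+50): 50 + j50 → |·| = √(50²+50²) = √5000 ≈ 70.711, ∠ = arctan(50/50) ≈ 45.00°
pole (s+440): 440 + j50 → |·| = √(440²+50²) = √196100 ≈ 442.83, ∠ = arctan(50/440) ≈ 6.48°
pole at origin: |s| = 50, ∠ = 90.00° (in denominator)
|T| = 50 · 70.711 / 22142 ≈ 0.15968
Gain = 20 log₁₀(0.15968) ≈ -15.93 dB

-15.9 dB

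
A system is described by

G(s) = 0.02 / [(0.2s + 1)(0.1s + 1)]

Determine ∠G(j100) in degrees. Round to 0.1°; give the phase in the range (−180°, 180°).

-171.4°

At ω = 100 rad/s:
pole (1 + j100·0.2) = 1 + j20 → |·| ≈ 20.025, ∠ ≈ 87.14°
pole (1 + j100·0.1) = 1 + j10 → |·| ≈ 10.05, ∠ ≈ 84.29°
∠G = (0°) − (87.14° + 84.29°) = -171.43°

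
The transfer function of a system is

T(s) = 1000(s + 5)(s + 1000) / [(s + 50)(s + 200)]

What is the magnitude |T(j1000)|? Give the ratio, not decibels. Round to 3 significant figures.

1.39e+03

At s = jω = j1000:
zero (s+5): 5 + j1000 → |·| = √(5²+1000²) = √1000025 ≈ 1000, ∠ = arctan(1000/5) ≈ 89.71°
zero (s+1000): 1000 + j1000 → |·| = √(1000²+1000²) = √2000000 ≈ 1414.2, ∠ = arctan(1000/1000) ≈ 45.00°
pole (s+50): 50 + j1000 → |·| = √(50²+1000²) = √1002500 ≈ 1001.2, ∠ = arctan(1000/50) ≈ 87.14°
pole (s+200): 200 + j1000 → |·| = √(200²+1000²) = √1040000 ≈ 1019.8, ∠ = arctan(1000/200) ≈ 78.69°
|T| = 1000 · 1.4142e+06 / 1.021e+06 ≈ 1385.1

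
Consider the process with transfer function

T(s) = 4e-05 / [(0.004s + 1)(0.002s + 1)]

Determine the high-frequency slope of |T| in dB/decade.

Each pole contributes −20 dB/decade at high frequency; each zero contributes +20 dB/decade.
Net: 0 zero(s) − 2 pole(s) → -40 dB/decade.

-40 dB/decade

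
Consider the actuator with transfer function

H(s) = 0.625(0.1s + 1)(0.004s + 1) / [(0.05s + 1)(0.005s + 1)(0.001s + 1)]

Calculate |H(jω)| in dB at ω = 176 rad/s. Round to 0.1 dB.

At ω = 176 rad/s:
zero (1 + j176·0.1) = 1 + j17.6 → |·| ≈ 17.628, ∠ ≈ 86.75°
zero (1 + j176·0.004) = 1 + j0.704 → |·| ≈ 1.223, ∠ ≈ 35.15°
pole (1 + j176·0.05) = 1 + j8.8 → |·| ≈ 8.8566, ∠ ≈ 83.52°
pole (1 + j176·0.005) = 1 + j0.88 → |·| ≈ 1.3321, ∠ ≈ 41.35°
pole (1 + j176·0.001) = 1 + j0.176 → |·| ≈ 1.0154, ∠ ≈ 9.98°
|H| = 0.625 · 17.628 · 1.223 / (8.8566 · 1.3321 · 1.0154) ≈ 1.1248
Gain = 20 log₁₀(1.1248) ≈ 1.02 dB

1.0 dB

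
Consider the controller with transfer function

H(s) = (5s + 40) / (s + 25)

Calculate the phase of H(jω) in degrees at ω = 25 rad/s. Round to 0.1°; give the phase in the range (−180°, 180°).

27.3°

Substitute s = j25:
Numerator: 5(j25) + 40 = 40 + j125
Denominator: (j25) + 25 = 25 + j25
|N| = √(40² + 125²) ≈ 131.24, ∠N ≈ 72.26°
|D| = √(25² + 25²) ≈ 35.355, ∠D ≈ 45.00°
∠H = 72.26° − 45.00° = 27.26°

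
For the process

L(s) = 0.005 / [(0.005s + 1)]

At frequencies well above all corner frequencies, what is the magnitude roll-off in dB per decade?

Each pole contributes −20 dB/decade at high frequency; each zero contributes +20 dB/decade.
Net: 0 zero(s) − 1 pole(s) → -20 dB/decade.

-20 dB/decade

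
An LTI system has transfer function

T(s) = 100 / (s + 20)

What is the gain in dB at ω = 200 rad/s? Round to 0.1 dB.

Substitute s = j200:
Numerator: 100 = 100 + j0
Denominator: (j200) + 20 = 20 + j200
|N| = √(100² + 0²) ≈ 100, ∠N ≈ 0.00°
|D| = √(20² + 200²) ≈ 201, ∠D ≈ 84.29°
|T| = 100 / 201 ≈ 0.49751
Gain = 20 log₁₀(0.49751) ≈ -6.06 dB

-6.1 dB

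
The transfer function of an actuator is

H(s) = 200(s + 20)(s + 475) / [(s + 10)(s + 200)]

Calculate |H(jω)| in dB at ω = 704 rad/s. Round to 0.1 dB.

At s = jω = j704:
zero (s+20): 20 + j704 → |·| = √(20²+704²) = √496016 ≈ 704.28, ∠ = arctan(704/20) ≈ 88.37°
zero (s+475): 475 + j704 → |·| = √(475²+704²) = √721241 ≈ 849.26, ∠ = arctan(704/475) ≈ 55.99°
pole (s+10): 10 + j704 → |·| = √(10²+704²) = √495716 ≈ 704.07, ∠ = arctan(704/10) ≈ 89.19°
pole (s+200): 200 + j704 → |·| = √(200²+704²) = √535616 ≈ 731.86, ∠ = arctan(704/200) ≈ 74.14°
|H| = 200 · 5.9812e+05 / 5.1528e+05 ≈ 232.15
Gain = 20 log₁₀(232.15) ≈ 47.32 dB

47.3 dB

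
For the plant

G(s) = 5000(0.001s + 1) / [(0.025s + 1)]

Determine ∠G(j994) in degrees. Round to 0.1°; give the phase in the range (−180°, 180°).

-42.9°

At ω = 994 rad/s:
zero (1 + j994·0.001) = 1 + j0.994 → |·| ≈ 1.41, ∠ ≈ 44.83°
pole (1 + j994·0.025) = 1 + j24.85 → |·| ≈ 24.87, ∠ ≈ 87.70°
∠G = (44.83°) − (87.70°) = -42.87°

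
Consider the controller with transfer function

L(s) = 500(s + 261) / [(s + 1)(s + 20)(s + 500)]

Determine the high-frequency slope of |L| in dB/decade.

Each pole contributes −20 dB/decade at high frequency; each zero contributes +20 dB/decade.
Net: 1 zero(s) − 3 pole(s) → -40 dB/decade.

-40 dB/decade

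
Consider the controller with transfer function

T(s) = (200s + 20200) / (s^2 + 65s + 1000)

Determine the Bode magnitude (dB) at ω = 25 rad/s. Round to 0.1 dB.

21.9 dB

Substitute s = j25:
Numerator: 200(j25) + 20200 = 20200 + j5000
Denominator: (j25)^2 + 65(j25) + 1000 = 375 + j1625
|N| = √(20200² + 5000²) ≈ 20810, ∠N ≈ 13.90°
|D| = √(375² + 1625²) ≈ 1667.7, ∠D ≈ 77.01°
|T| = 20810 / 1667.7 ≈ 12.478
Gain = 20 log₁₀(12.478) ≈ 21.92 dB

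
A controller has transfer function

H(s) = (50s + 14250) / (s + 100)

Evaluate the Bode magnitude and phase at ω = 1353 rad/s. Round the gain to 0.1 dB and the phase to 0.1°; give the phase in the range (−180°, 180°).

34.1 dB, -7.7°

Substitute s = j1353:
Numerator: 50(j1353) + 14250 = 14250 + j67650
Denominator: (j1353) + 100 = 100 + j1353
|N| = √(14250² + 67650²) ≈ 69135, ∠N ≈ 78.10°
|D| = √(100² + 1353²) ≈ 1356.7, ∠D ≈ 85.77°
|H| = 69135 / 1356.7 ≈ 50.958
Gain = 20 log₁₀(50.958) ≈ 34.14 dB
∠H = 78.10° − 85.77° = -7.67°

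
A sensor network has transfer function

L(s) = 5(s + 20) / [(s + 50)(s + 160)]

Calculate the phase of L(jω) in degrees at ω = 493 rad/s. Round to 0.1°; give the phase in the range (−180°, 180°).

-68.6°

At s = jω = j493:
zero (s+20): 20 + j493 → |·| = √(20²+493²) = √243449 ≈ 493.41, ∠ = arctan(493/20) ≈ 87.68°
pole (s+50): 50 + j493 → |·| = √(50²+493²) = √245549 ≈ 495.53, ∠ = arctan(493/50) ≈ 84.21°
pole (s+160): 160 + j493 → |·| = √(160²+493²) = √268649 ≈ 518.31, ∠ = arctan(493/160) ≈ 72.02°
∠L = 87.68° − 156.23° = -68.55°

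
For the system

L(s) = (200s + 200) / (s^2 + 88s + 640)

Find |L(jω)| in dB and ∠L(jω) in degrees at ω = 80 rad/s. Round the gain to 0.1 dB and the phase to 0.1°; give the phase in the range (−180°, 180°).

Substitute s = j80:
Numerator: 200(j80) + 200 = 200 + j16000
Denominator: (j80)^2 + 88(j80) + 640 = -5760 + j7040
|N| = √(200² + 16000²) ≈ 16001, ∠N ≈ 89.28°
|D| = √(5760² + 7040²) ≈ 9096.1, ∠D ≈ 129.29°
|L| = 16001 / 9096.1 ≈ 1.7591
Gain = 20 log₁₀(1.7591) ≈ 4.91 dB
∠L = 89.28° − 129.29° = -40.01°

4.9 dB, -40.0°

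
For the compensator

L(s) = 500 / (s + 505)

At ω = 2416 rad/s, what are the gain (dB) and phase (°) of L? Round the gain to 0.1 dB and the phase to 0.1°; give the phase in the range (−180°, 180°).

-13.9 dB, -78.2°

Substitute s = j2416:
Numerator: 500 = 500 + j0
Denominator: (j2416) + 505 = 505 + j2416
|N| = √(500² + 0²) ≈ 500, ∠N ≈ 0.00°
|D| = √(505² + 2416²) ≈ 2468.2, ∠D ≈ 78.19°
|L| = 500 / 2468.2 ≈ 0.20258
Gain = 20 log₁₀(0.20258) ≈ -13.87 dB
∠L = 0.00° − 78.19° = -78.19°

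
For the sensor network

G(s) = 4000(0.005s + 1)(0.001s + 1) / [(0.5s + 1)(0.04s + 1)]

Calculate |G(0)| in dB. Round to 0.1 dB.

72.0 dB

G(0) = 4000 · 1 / 1 = 4000
20 log₁₀(4000) ≈ 72.04 dB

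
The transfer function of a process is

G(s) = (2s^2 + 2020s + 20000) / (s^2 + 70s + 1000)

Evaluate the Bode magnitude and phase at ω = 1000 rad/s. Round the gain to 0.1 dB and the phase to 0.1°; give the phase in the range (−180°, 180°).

9.0 dB, -41.6°

Substitute s = j1000:
Numerator: 2(j1000)^2 + 2020(j1000) + 20000 = -1980000 + j2020000
Denominator: (j1000)^2 + 70(j1000) + 1000 = -999000 + j70000
|N| = √(1980000² + 2020000²) ≈ 2.8286e+06, ∠N ≈ 134.43°
|D| = √(999000² + 70000²) ≈ 1.0014e+06, ∠D ≈ 175.99°
|G| = 2.8286e+06 / 1.0014e+06 ≈ 2.8246
Gain = 20 log₁₀(2.8246) ≈ 9.02 dB
∠G = 134.43° − 175.99° = -41.56°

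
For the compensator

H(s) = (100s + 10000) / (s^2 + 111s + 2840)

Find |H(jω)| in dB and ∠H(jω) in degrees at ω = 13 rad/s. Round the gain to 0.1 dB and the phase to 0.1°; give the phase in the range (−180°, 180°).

10.4 dB, -21.0°

Substitute s = j13:
Numerator: 100(j13) + 10000 = 10000 + j1300
Denominator: (j13)^2 + 111(j13) + 2840 = 2671 + j1443
|N| = √(10000² + 1300²) ≈ 10084, ∠N ≈ 7.41°
|D| = √(2671² + 1443²) ≈ 3035.9, ∠D ≈ 28.38°
|H| = 10084 / 3035.9 ≈ 3.3216
Gain = 20 log₁₀(3.3216) ≈ 10.43 dB
∠H = 7.41° − 28.38° = -20.97°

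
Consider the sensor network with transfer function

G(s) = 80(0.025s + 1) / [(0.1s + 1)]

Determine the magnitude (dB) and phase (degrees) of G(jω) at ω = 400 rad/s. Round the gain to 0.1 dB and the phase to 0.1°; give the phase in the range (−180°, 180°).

At ω = 400 rad/s:
zero (1 + j400·0.025) = 1 + j10 → |·| ≈ 10.05, ∠ ≈ 84.29°
pole (1 + j400·0.1) = 1 + j40 → |·| ≈ 40.012, ∠ ≈ 88.57°
|G| = 80 · 10.05 / (40.012) ≈ 20.094
Gain = 20 log₁₀(20.094) ≈ 26.06 dB
∠G = (84.29°) − (88.57°) = -4.28°

26.1 dB, -4.3°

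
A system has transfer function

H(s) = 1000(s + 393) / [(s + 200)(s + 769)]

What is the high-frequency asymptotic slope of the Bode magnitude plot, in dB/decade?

Each pole contributes −20 dB/decade at high frequency; each zero contributes +20 dB/decade.
Net: 1 zero(s) − 2 pole(s) → -20 dB/decade.

-20 dB/decade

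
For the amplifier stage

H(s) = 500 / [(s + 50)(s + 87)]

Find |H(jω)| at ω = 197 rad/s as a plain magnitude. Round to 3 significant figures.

0.0114

At s = jω = j197:
pole (s+50): 50 + j197 → |·| = √(50²+197²) = √41309 ≈ 203.25, ∠ = arctan(197/50) ≈ 75.76°
pole (s+87): 87 + j197 → |·| = √(87²+197²) = √46378 ≈ 215.36, ∠ = arctan(197/87) ≈ 66.17°
|H| = 500 / 43772 ≈ 0.011423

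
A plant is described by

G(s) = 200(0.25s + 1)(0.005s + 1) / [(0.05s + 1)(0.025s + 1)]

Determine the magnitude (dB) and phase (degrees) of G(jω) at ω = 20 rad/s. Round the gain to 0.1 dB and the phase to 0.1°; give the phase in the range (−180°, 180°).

56.2 dB, 12.8°

At ω = 20 rad/s:
zero (1 + j20·0.25) = 1 + j5 → |·| ≈ 5.099, ∠ ≈ 78.69°
zero (1 + j20·0.005) = 1 + j0.1 → |·| ≈ 1.005, ∠ ≈ 5.71°
pole (1 + j20·0.05) = 1 + j1 → |·| ≈ 1.4142, ∠ ≈ 45.00°
pole (1 + j20·0.025) = 1 + j0.5 → |·| ≈ 1.118, ∠ ≈ 26.57°
|G| = 200 · 5.099 · 1.005 / (1.4142 · 1.118) ≈ 648.23
Gain = 20 log₁₀(648.23) ≈ 56.23 dB
∠G = (78.69° + 5.71°) − (45.00° + 26.57°) = 12.83°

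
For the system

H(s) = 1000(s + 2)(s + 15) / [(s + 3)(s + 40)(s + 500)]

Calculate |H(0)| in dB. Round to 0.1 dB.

H(0) = 1000·2·15 / (3·40·500) = 0.5
20 log₁₀(0.5) ≈ -6.02 dB

-6.0 dB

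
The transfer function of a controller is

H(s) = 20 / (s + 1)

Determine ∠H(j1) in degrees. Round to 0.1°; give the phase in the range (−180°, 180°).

At s = jω = j1:
pole (s+1): 1 + j1 → |·| = √(1²+1²) = √2 ≈ 1.4142, ∠ = arctan(1/1) ≈ 45.00°
∠H = 0.00° − 45.00° = -45.00°

-45.0°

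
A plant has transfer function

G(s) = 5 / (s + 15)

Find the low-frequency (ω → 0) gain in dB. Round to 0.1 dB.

-9.5 dB

G(0) = 5 / (15) ≈ 0.33333
20 log₁₀(0.33333) ≈ -9.54 dB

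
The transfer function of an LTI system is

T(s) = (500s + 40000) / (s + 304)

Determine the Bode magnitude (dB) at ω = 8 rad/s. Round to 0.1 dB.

42.4 dB

Substitute s = j8:
Numerator: 500(j8) + 40000 = 40000 + j4000
Denominator: (j8) + 304 = 304 + j8
|N| = √(40000² + 4000²) ≈ 40200, ∠N ≈ 5.71°
|D| = √(304² + 8²) ≈ 304.11, ∠D ≈ 1.51°
|T| = 40200 / 304.11 ≈ 132.19
Gain = 20 log₁₀(132.19) ≈ 42.42 dB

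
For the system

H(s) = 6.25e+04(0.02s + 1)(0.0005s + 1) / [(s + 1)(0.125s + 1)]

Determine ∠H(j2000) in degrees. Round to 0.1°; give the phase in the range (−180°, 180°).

At ω = 2000 rad/s:
zero (1 + j2000·0.02) = 1 + j40 → |·| ≈ 40.012, ∠ ≈ 88.57°
zero (1 + j2000·0.0005) = 1 + j1 → |·| ≈ 1.4142, ∠ ≈ 45.00°
pole (1 + j2000·1) = 1 + j2000 → |·| ≈ 2000, ∠ ≈ 89.97°
pole (1 + j2000·0.125) = 1 + j250 → |·| ≈ 250, ∠ ≈ 89.77°
∠H = (88.57° + 45.00°) − (89.97° + 89.77°) = -46.17°

-46.2°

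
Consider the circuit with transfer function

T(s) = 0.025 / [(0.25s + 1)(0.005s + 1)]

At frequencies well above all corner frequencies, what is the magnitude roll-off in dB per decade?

-40 dB/decade

Each pole contributes −20 dB/decade at high frequency; each zero contributes +20 dB/decade.
Net: 0 zero(s) − 2 pole(s) → -40 dB/decade.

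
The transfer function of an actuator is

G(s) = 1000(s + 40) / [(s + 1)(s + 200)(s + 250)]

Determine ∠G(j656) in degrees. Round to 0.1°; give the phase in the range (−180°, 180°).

At s = jω = j656:
zero (s+40): 40 + j656 → |·| = √(40²+656²) = √431936 ≈ 657.22, ∠ = arctan(656/40) ≈ 86.51°
pole (s+1): 1 + j656 → |·| = √(1²+656²) = √430337 ≈ 656, ∠ = arctan(656/1) ≈ 89.91°
pole (s+200): 200 + j656 → |·| = √(200²+656²) = √470336 ≈ 685.81, ∠ = arctan(656/200) ≈ 73.04°
pole (s+250): 250 + j656 → |·| = √(250²+656²) = √492836 ≈ 702.02, ∠ = arctan(656/250) ≈ 69.14°
∠G = 86.51° − 232.09° = -145.58°

-145.6°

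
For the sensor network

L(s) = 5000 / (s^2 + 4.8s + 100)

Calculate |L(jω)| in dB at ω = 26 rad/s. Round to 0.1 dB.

18.6 dB

At s = jω = j26:
quadratic: (j26)² + 4.8·j26 + 100 = -576 + j124.8 → |·| ≈ 589.36, ∠ ≈ 167.77°
|L| = 5000 / 589.36 ≈ 8.4838
Gain = 20 log₁₀(8.4838) ≈ 18.57 dB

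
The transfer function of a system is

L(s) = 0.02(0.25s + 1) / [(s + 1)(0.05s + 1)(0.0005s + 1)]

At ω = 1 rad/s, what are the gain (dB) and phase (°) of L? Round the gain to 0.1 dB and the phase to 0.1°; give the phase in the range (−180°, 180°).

At ω = 1 rad/s:
zero (1 + j1·0.25) = 1 + j0.25 → |·| ≈ 1.0308, ∠ ≈ 14.04°
pole (1 + j1·1) = 1 + j1 → |·| ≈ 1.4142, ∠ ≈ 45.00°
pole (1 + j1·0.05) = 1 + j0.05 → |·| ≈ 1.0012, ∠ ≈ 2.86°
pole (1 + j1·0.0005) = 1 + j0.0005 → |·| ≈ 1, ∠ ≈ 0.03°
|L| = 0.02 · 1.0308 / (1.4142 · 1.0012 · 1) ≈ 0.01456
Gain = 20 log₁₀(0.01456) ≈ -36.74 dB
∠L = (14.04°) − (45.00° + 2.86° + 0.03°) = -33.85°

-36.7 dB, -33.9°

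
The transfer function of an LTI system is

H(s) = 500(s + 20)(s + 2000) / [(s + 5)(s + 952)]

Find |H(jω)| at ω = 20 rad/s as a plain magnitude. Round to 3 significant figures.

1.44e+03

At s = jω = j20:
zero (s+20): 20 + j20 → |·| = √(20²+20²) = √800 ≈ 28.284, ∠ = arctan(20/20) ≈ 45.00°
zero (s+2000): 2000 + j20 → |·| = √(2000²+20²) = √4000400 ≈ 2000.1, ∠ = arctan(20/2000) ≈ 0.57°
pole (s+5): 5 + j20 → |·| = √(5²+20²) = √425 ≈ 20.616, ∠ = arctan(20/5) ≈ 75.96°
pole (s+952): 952 + j20 → |·| = √(952²+20²) = √906704 ≈ 952.21, ∠ = arctan(20/952) ≈ 1.20°
|H| = 500 · 56571 / 19631 ≈ 1440.9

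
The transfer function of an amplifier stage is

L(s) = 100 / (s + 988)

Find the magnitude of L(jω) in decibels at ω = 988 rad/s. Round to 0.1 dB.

-22.9 dB

At s = jω = j988:
pole (s+988): 988 + j988 → |·| = √(988²+988²) = √1952288 ≈ 1397.2, ∠ = arctan(988/988) ≈ 45.00°
|L| = 100 / 1397.2 ≈ 0.071572
Gain = 20 log₁₀(0.071572) ≈ -22.91 dB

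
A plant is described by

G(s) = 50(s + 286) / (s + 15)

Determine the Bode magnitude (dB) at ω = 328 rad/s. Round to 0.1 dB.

36.4 dB

At s = jω = j328:
zero (s+286): 286 + j328 → |·| = √(286²+328²) = √189380 ≈ 435.18, ∠ = arctan(328/286) ≈ 48.91°
pole (s+15): 15 + j328 → |·| = √(15²+328²) = √107809 ≈ 328.34, ∠ = arctan(328/15) ≈ 87.38°
|G| = 50 · 435.18 / 328.34 ≈ 66.27
Gain = 20 log₁₀(66.27) ≈ 36.43 dB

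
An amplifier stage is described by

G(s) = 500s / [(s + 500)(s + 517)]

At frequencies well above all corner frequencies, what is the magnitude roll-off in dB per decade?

Each pole contributes −20 dB/decade at high frequency; each zero contributes +20 dB/decade.
Net: 1 zero(s) − 2 pole(s) → -20 dB/decade.

-20 dB/decade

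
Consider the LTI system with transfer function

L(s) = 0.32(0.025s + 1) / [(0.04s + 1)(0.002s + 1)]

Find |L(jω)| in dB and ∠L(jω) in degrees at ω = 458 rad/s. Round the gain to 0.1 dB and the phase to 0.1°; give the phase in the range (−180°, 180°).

-16.6 dB, -44.4°

At ω = 458 rad/s:
zero (1 + j458·0.025) = 1 + j11.45 → |·| ≈ 11.494, ∠ ≈ 85.01°
pole (1 + j458·0.04) = 1 + j18.32 → |·| ≈ 18.347, ∠ ≈ 86.88°
pole (1 + j458·0.002) = 1 + j0.916 → |·| ≈ 1.3561, ∠ ≈ 42.49°
|L| = 0.32 · 11.494 / (18.347 · 1.3561) ≈ 0.14783
Gain = 20 log₁₀(0.14783) ≈ -16.60 dB
∠L = (85.01°) − (86.88° + 42.49°) = -44.36°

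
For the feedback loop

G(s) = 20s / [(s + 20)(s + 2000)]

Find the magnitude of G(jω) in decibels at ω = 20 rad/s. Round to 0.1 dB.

At s = jω = j20:
zero at origin: s = j20 → |·| = 20, ∠ = 90.00°
pole (s+20): 20 + j20 → |·| = √(20²+20²) = √800 ≈ 28.284, ∠ = arctan(20/20) ≈ 45.00°
pole (s+2000): 2000 + j20 → |·| = √(2000²+20²) = √4000400 ≈ 2000.1, ∠ = arctan(20/2000) ≈ 0.57°
|G| = 20 · 20 / 56571 ≈ 0.0070708
Gain = 20 log₁₀(0.0070708) ≈ -43.01 dB

-43.0 dB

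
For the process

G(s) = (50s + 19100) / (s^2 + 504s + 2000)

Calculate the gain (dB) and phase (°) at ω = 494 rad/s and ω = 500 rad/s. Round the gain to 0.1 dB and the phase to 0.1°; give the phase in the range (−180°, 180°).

ω = 494: -20.9 dB, -81.9°; ω = 500: -21.0 dB, -81.9°

Substitute s = j494:
Numerator: 50(j494) + 19100 = 19100 + j24700
Denominator: (j494)^2 + 504(j494) + 2000 = -242036 + j248976
|N| = √(19100² + 24700²) ≈ 31223, ∠N ≈ 52.29°
|D| = √(242036² + 248976²) ≈ 3.4723e+05, ∠D ≈ 134.19°
|G| = 31223 / 3.4723e+05 ≈ 0.08992
Gain = 20 log₁₀(0.08992) ≈ -20.92 dB
∠G = 52.29° − 134.19° = -81.90°

Substitute s = j500:
Numerator: 50(j500) + 19100 = 19100 + j25000
Denominator: (j500)^2 + 504(j500) + 2000 = -248000 + j252000
|N| = √(19100² + 25000²) ≈ 31461, ∠N ≈ 52.62°
|D| = √(248000² + 252000²) ≈ 3.5356e+05, ∠D ≈ 134.54°
|G| = 31461 / 3.5356e+05 ≈ 0.088983
Gain = 20 log₁₀(0.088983) ≈ -21.01 dB
∠G = 52.62° − 134.54° = -81.92°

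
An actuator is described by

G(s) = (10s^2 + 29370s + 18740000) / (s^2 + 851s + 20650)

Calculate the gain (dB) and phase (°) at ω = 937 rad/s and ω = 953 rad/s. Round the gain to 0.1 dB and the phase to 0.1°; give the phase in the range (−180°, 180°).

ω = 937: 28.0 dB, -67.0°; ω = 953: 27.8 dB, -66.6°

Substitute s = j937:
Numerator: 10(j937)^2 + 29370(j937) + 18740000 = 9960310 + j27519690
Denominator: (j937)^2 + 851(j937) + 20650 = -857319 + j797387
|N| = √(9960310² + 27519690²) ≈ 2.9267e+07, ∠N ≈ 70.10°
|D| = √(857319² + 797387²) ≈ 1.1708e+06, ∠D ≈ 137.07°
|G| = 2.9267e+07 / 1.1708e+06 ≈ 24.997
Gain = 20 log₁₀(24.997) ≈ 27.96 dB
∠G = 70.10° − 137.07° = -66.97°

Substitute s = j953:
Numerator: 10(j953)^2 + 29370(j953) + 18740000 = 9657910 + j27989610
Denominator: (j953)^2 + 851(j953) + 20650 = -887559 + j811003
|N| = √(9657910² + 27989610²) ≈ 2.9609e+07, ∠N ≈ 70.96°
|D| = √(887559² + 811003²) ≈ 1.2023e+06, ∠D ≈ 137.58°
|G| = 2.9609e+07 / 1.2023e+06 ≈ 24.627
Gain = 20 log₁₀(24.627) ≈ 27.83 dB
∠G = 70.96° − 137.58° = -66.62°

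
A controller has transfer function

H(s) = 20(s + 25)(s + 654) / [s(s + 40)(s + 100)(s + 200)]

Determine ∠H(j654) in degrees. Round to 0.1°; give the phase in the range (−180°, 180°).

At s = jω = j654:
zero (s+25): 25 + j654 → |·| = √(25²+654²) = √428341 ≈ 654.48, ∠ = arctan(654/25) ≈ 87.81°
zero (s+654): 654 + j654 → |·| = √(654²+654²) = √855432 ≈ 924.9, ∠ = arctan(654/654) ≈ 45.00°
pole (s+40): 40 + j654 → |·| = √(40²+654²) = √429316 ≈ 655.22, ∠ = arctan(654/40) ≈ 86.50°
pole (s+100): 100 + j654 → |·| = √(100²+654²) = √437716 ≈ 661.6, ∠ = arctan(654/100) ≈ 81.31°
pole (s+200): 200 + j654 → |·| = √(200²+654²) = √467716 ≈ 683.9, ∠ = arctan(654/200) ≈ 73.00°
pole at origin: |s| = 654, ∠ = 90.00° (in denominator)
∠H = 132.81° − 330.81° = -198.00° ≡ 162.00° (principal value)

162.0°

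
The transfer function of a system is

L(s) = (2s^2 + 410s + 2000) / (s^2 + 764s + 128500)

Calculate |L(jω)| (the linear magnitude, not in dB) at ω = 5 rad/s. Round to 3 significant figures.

0.0220

Substitute s = j5:
Numerator: 2(j5)^2 + 410(j5) + 2000 = 1950 + j2050
Denominator: (j5)^2 + 764(j5) + 128500 = 128475 + j3820
|N| = √(1950² + 2050²) ≈ 2829.3, ∠N ≈ 46.43°
|D| = √(128475² + 3820²) ≈ 1.2853e+05, ∠D ≈ 1.70°
|L| = 2829.3 / 1.2853e+05 ≈ 0.022013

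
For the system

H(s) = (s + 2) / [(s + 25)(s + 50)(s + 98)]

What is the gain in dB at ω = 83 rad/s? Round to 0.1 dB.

-82.3 dB

At s = jω = j83:
zero (s+2): 2 + j83 → |·| = √(2²+83²) = √6893 ≈ 83.024, ∠ = arctan(83/2) ≈ 88.62°
pole (s+25): 25 + j83 → |·| = √(25²+83²) = √7514 ≈ 86.683, ∠ = arctan(83/25) ≈ 73.24°
pole (s+50): 50 + j83 → |·| = √(50²+83²) = √9389 ≈ 96.897, ∠ = arctan(83/50) ≈ 58.93°
pole (s+98): 98 + j83 → |·| = √(98²+83²) = √16493 ≈ 128.43, ∠ = arctan(83/98) ≈ 40.26°
|H| = 1 · 83.024 / 1.0787e+06 ≈ 7.6967e-05
Gain = 20 log₁₀(7.6967e-05) ≈ -82.27 dB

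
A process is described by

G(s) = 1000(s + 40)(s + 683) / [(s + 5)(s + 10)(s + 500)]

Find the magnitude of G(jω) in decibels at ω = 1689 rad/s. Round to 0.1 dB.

-4.3 dB

At s = jω = j1689:
zero (s+40): 40 + j1689 → |·| = √(40²+1689²) = √2854321 ≈ 1689.5, ∠ = arctan(1689/40) ≈ 88.64°
zero (s+683): 683 + j1689 → |·| = √(683²+1689²) = √3319210 ≈ 1821.9, ∠ = arctan(1689/683) ≈ 67.98°
pole (s+5): 5 + j1689 → |·| = √(5²+1689²) = √2852746 ≈ 1689, ∠ = arctan(1689/5) ≈ 89.83°
pole (s+10): 10 + j1689 → |·| = √(10²+1689²) = √2852821 ≈ 1689, ∠ = arctan(1689/10) ≈ 89.66°
pole (s+500): 500 + j1689 → |·| = √(500²+1689²) = √3102721 ≈ 1761.5, ∠ = arctan(1689/500) ≈ 73.51°
|G| = 1000 · 3.0781e+06 / 5.0251e+09 ≈ 0.61255
Gain = 20 log₁₀(0.61255) ≈ -4.26 dB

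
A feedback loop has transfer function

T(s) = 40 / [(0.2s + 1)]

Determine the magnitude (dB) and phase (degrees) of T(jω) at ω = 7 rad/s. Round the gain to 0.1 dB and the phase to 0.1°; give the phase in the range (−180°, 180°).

27.3 dB, -54.5°

At ω = 7 rad/s:
pole (1 + j7·0.2) = 1 + j1.4 → |·| ≈ 1.7205, ∠ ≈ 54.46°
|T| = 40 · 1 / (1.7205) ≈ 23.249
Gain = 20 log₁₀(23.249) ≈ 27.33 dB
∠T = (0°) − (54.46°) = -54.46°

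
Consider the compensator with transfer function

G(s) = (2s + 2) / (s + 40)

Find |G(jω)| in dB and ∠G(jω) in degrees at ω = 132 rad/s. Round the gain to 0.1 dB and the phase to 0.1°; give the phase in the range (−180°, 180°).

5.6 dB, 16.4°

Substitute s = j132:
Numerator: 2(j132) + 2 = 2 + j264
Denominator: (j132) + 40 = 40 + j132
|N| = √(2² + 264²) ≈ 264.01, ∠N ≈ 89.57°
|D| = √(40² + 132²) ≈ 137.93, ∠D ≈ 73.14°
|G| = 264.01 / 137.93 ≈ 1.9141
Gain = 20 log₁₀(1.9141) ≈ 5.64 dB
∠G = 89.57° − 73.14° = 16.43°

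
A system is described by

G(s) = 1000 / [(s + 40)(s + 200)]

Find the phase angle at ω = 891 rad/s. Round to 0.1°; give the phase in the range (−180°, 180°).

-164.8°

At s = jω = j891:
pole (s+40): 40 + j891 → |·| = √(40²+891²) = √795481 ≈ 891.9, ∠ = arctan(891/40) ≈ 87.43°
pole (s+200): 200 + j891 → |·| = √(200²+891²) = √833881 ≈ 913.17, ∠ = arctan(891/200) ≈ 77.35°
∠G = 0.00° − 164.78° = -164.78°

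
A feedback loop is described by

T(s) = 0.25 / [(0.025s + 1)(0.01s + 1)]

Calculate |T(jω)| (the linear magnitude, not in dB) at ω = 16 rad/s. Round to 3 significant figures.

At ω = 16 rad/s:
pole (1 + j16·0.025) = 1 + j0.4 → |·| ≈ 1.077, ∠ ≈ 21.80°
pole (1 + j16·0.01) = 1 + j0.16 → |·| ≈ 1.0127, ∠ ≈ 9.09°
|T| = 0.25 · 1 / (1.077 · 1.0127) ≈ 0.22922

0.229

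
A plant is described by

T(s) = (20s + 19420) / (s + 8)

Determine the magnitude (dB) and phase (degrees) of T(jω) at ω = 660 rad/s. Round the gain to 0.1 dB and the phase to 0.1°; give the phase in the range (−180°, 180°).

31.0 dB, -55.1°

Substitute s = j660:
Numerator: 20(j660) + 19420 = 19420 + j13200
Denominator: (j660) + 8 = 8 + j660
|N| = √(19420² + 13200²) ≈ 23481, ∠N ≈ 34.20°
|D| = √(8² + 660²) ≈ 660.05, ∠D ≈ 89.31°
|T| = 23481 / 660.05 ≈ 35.575
Gain = 20 log₁₀(35.575) ≈ 31.02 dB
∠T = 34.20° − 89.31° = -55.11°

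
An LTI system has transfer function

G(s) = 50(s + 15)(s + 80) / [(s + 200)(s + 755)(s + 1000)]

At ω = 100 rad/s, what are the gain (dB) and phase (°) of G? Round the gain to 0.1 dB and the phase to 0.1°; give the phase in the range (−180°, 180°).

-48.4 dB, 93.0°

At s = jω = j100:
zero (s+15): 15 + j100 → |·| = √(15²+100²) = √10225 ≈ 101.12, ∠ = arctan(100/15) ≈ 81.47°
zero (s+80): 80 + j100 → |·| = √(80²+100²) = √16400 ≈ 128.06, ∠ = arctan(100/80) ≈ 51.34°
pole (s+200): 200 + j100 → |·| = √(200²+100²) = √50000 ≈ 223.61, ∠ = arctan(100/200) ≈ 26.57°
pole (s+755): 755 + j100 → |·| = √(755²+100²) = √580025 ≈ 761.59, ∠ = arctan(100/755) ≈ 7.54°
pole (s+1000): 1000 + j100 → |·| = √(1000²+100²) = √1010000 ≈ 1005, ∠ = arctan(100/1000) ≈ 5.71°
|G| = 50 · 12949 / 1.7115e+08 ≈ 0.0037829
Gain = 20 log₁₀(0.0037829) ≈ -48.44 dB
∠G = 132.81° − 39.82° = 92.99°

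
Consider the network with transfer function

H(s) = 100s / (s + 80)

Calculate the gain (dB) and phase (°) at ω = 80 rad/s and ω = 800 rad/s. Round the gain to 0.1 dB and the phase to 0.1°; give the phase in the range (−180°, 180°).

At s = jω = j80:
zero at origin: s = j80 → |·| = 80, ∠ = 90.00°
pole (s+80): 80 + j80 → |·| = √(80²+80²) = √12800 ≈ 113.14, ∠ = arctan(80/80) ≈ 45.00°
|H| = 100 · 80 / 113.14 ≈ 70.709
Gain = 20 log₁₀(70.709) ≈ 36.99 dB
∠H = 90.00° − 45.00° = 45.00°

At s = jω = j800:
zero at origin: s = j800 → |·| = 800, ∠ = 90.00°
pole (s+80): 80 + j800 → |·| = √(80²+800²) = √646400 ≈ 803.99, ∠ = arctan(800/80) ≈ 84.29°
|H| = 100 · 800 / 803.99 ≈ 99.504
Gain = 20 log₁₀(99.504) ≈ 39.96 dB
∠H = 90.00° − 84.29° = 5.71°

ω = 80: 37.0 dB, 45.0°; ω = 800: 40.0 dB, 5.7°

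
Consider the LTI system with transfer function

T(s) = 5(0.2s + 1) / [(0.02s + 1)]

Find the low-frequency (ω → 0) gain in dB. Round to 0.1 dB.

14.0 dB

T(0) = 5 · 1 / 1 = 5
20 log₁₀(5) ≈ 13.98 dB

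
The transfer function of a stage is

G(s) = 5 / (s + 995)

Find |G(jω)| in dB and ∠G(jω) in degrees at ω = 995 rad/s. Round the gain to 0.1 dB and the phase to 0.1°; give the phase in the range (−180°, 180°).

-49.0 dB, -45.0°

At s = jω = j995:
pole (s+995): 995 + j995 → |·| = √(995²+995²) = √1980050 ≈ 1407.1, ∠ = arctan(995/995) ≈ 45.00°
|G| = 5 / 1407.1 ≈ 0.0035534
Gain = 20 log₁₀(0.0035534) ≈ -48.99 dB
∠G = 0.00° − 45.00° = -45.00°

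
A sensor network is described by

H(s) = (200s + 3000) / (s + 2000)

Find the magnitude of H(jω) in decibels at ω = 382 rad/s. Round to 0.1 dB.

31.5 dB

Substitute s = j382:
Numerator: 200(j382) + 3000 = 3000 + j76400
Denominator: (j382) + 2000 = 2000 + j382
|N| = √(3000² + 76400²) ≈ 76459, ∠N ≈ 87.75°
|D| = √(2000² + 382²) ≈ 2036.2, ∠D ≈ 10.81°
|H| = 76459 / 2036.2 ≈ 37.55
Gain = 20 log₁₀(37.55) ≈ 31.49 dB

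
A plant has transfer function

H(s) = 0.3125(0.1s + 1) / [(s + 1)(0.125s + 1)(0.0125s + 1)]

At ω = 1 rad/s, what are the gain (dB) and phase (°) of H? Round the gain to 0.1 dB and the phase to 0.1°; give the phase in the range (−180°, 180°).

-13.1 dB, -47.1°

At ω = 1 rad/s:
zero (1 + j1·0.1) = 1 + j0.1 → |·| ≈ 1.005, ∠ ≈ 5.71°
pole (1 + j1·1) = 1 + j1 → |·| ≈ 1.4142, ∠ ≈ 45.00°
pole (1 + j1·0.125) = 1 + j0.125 → |·| ≈ 1.0078, ∠ ≈ 7.13°
pole (1 + j1·0.0125) = 1 + j0.0125 → |·| ≈ 1.0001, ∠ ≈ 0.72°
|H| = 0.3125 · 1.005 / (1.4142 · 1.0078 · 1.0001) ≈ 0.22034
Gain = 20 log₁₀(0.22034) ≈ -13.14 dB
∠H = (5.71°) − (45.00° + 7.13° + 0.72°) = -47.14°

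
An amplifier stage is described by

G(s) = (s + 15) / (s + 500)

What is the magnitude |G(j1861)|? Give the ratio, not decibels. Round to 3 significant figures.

0.966

Substitute s = j1861:
Numerator: (j1861) + 15 = 15 + j1861
Denominator: (j1861) + 500 = 500 + j1861
|N| = √(15² + 1861²) ≈ 1861.1, ∠N ≈ 89.54°
|D| = √(500² + 1861²) ≈ 1927, ∠D ≈ 74.96°
|G| = 1861.1 / 1927 ≈ 0.9658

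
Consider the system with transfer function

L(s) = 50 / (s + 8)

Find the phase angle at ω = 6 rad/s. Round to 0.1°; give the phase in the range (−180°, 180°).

At s = jω = j6:
pole (s+8): 8 + j6 → |·| = √(8²+6²) = √100 ≈ 10, ∠ = arctan(6/8) ≈ 36.87°
∠L = 0.00° − 36.87° = -36.87°

-36.9°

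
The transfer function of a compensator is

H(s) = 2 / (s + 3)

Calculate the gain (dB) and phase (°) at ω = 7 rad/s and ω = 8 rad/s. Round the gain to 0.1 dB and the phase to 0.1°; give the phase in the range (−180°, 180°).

Substitute s = j7:
Numerator: 2 = 2 + j0
Denominator: (j7) + 3 = 3 + j7
|N| = √(2² + 0²) ≈ 2, ∠N ≈ 0.00°
|D| = √(3² + 7²) ≈ 7.6158, ∠D ≈ 66.80°
|H| = 2 / 7.6158 ≈ 0.26261
Gain = 20 log₁₀(0.26261) ≈ -11.61 dB
∠H = 0.00° − 66.80° = -66.80°

Substitute s = j8:
Numerator: 2 = 2 + j0
Denominator: (j8) + 3 = 3 + j8
|N| = √(2² + 0²) ≈ 2, ∠N ≈ 0.00°
|D| = √(3² + 8²) ≈ 8.544, ∠D ≈ 69.44°
|H| = 2 / 8.544 ≈ 0.23408
Gain = 20 log₁₀(0.23408) ≈ -12.61 dB
∠H = 0.00° − 69.44° = -69.44°

ω = 7: -11.6 dB, -66.8°; ω = 8: -12.6 dB, -69.4°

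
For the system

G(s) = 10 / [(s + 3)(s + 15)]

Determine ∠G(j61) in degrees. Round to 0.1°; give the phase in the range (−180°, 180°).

At s = jω = j61:
pole (s+3): 3 + j61 → |·| = √(3²+61²) = √3730 ≈ 61.074, ∠ = arctan(61/3) ≈ 87.18°
pole (s+15): 15 + j61 → |·| = √(15²+61²) = √3946 ≈ 62.817, ∠ = arctan(61/15) ≈ 76.18°
∠G = 0.00° − 163.36° = -163.36°

-163.4°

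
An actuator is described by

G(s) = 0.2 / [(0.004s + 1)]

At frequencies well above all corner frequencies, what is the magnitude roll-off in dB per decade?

Each pole contributes −20 dB/decade at high frequency; each zero contributes +20 dB/decade.
Net: 0 zero(s) − 1 pole(s) → -20 dB/decade.

-20 dB/decade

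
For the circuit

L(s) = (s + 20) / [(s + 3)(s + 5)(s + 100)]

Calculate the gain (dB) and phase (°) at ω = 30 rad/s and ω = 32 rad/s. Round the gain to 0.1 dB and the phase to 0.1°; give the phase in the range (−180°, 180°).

ω = 30: -68.5 dB, -125.2°; ω = 32: -69.2 dB, -125.5°

At s = jω = j30:
zero (s+20): 20 + j30 → |·| = √(20²+30²) = √1300 ≈ 36.056, ∠ = arctan(30/20) ≈ 56.31°
pole (s+3): 3 + j30 → |·| = √(3²+30²) = √909 ≈ 30.15, ∠ = arctan(30/3) ≈ 84.29°
pole (s+5): 5 + j30 → |·| = √(5²+30²) = √925 ≈ 30.414, ∠ = arctan(30/5) ≈ 80.54°
pole (s+100): 100 + j30 → |·| = √(100²+30²) = √10900 ≈ 104.4, ∠ = arctan(30/100) ≈ 16.70°
|L| = 1 · 36.056 / 95733 ≈ 0.00037663
Gain = 20 log₁₀(0.00037663) ≈ -68.48 dB
∠L = 56.31° − 181.53° = -125.22°

At s = jω = j32:
zero (s+20): 20 + j32 → |·| = √(20²+32²) = √1424 ≈ 37.736, ∠ = arctan(32/20) ≈ 57.99°
pole (s+3): 3 + j32 → |·| = √(3²+32²) = √1033 ≈ 32.14, ∠ = arctan(32/3) ≈ 84.64°
pole (s+5): 5 + j32 → |·| = √(5²+32²) = √1049 ≈ 32.388, ∠ = arctan(32/5) ≈ 81.12°
pole (s+100): 100 + j32 → |·| = √(100²+32²) = √11024 ≈ 105, ∠ = arctan(32/100) ≈ 17.74°
|L| = 1 · 37.736 / 1.093e+05 ≈ 0.00034525
Gain = 20 log₁₀(0.00034525) ≈ -69.24 dB
∠L = 57.99° − 183.50° = -125.51°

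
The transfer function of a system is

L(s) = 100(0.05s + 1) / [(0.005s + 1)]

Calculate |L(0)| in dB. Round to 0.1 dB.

L(0) = 100 · 1 / 1 = 100
20 log₁₀(100) ≈ 40.00 dB

40.0 dB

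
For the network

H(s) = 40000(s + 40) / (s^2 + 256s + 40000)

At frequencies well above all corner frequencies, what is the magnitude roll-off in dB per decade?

-20 dB/decade

Each pole contributes −20 dB/decade at high frequency; each zero contributes +20 dB/decade.
Net: 1 zero(s) − 2 pole(s) → -20 dB/decade.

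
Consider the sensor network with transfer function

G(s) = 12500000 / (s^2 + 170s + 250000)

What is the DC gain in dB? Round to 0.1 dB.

34.0 dB

G(0) = 12500000 / 250000 = 50
20 log₁₀(50) ≈ 33.98 dB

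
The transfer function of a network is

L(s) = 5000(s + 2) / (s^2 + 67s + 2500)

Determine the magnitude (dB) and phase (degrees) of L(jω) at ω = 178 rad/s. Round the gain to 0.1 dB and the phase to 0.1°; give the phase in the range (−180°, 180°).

At s = jω = j178:
zero (s+2): 2 + j178 → |·| = √(2²+178²) = √31688 ≈ 178.01, ∠ = arctan(178/2) ≈ 89.36°
quadratic: (j178)² + 67·j178 + 2500 = -29184 + j11926 → |·| ≈ 31527, ∠ ≈ 157.77°
|L| = 5000 · 178.01 / 31527 ≈ 28.231
Gain = 20 log₁₀(28.231) ≈ 29.01 dB
∠L = 89.36° − 157.77° = -68.41°

29.0 dB, -68.4°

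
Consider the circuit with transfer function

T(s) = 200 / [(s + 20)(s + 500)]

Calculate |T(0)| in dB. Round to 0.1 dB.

T(0) = 200 / (20·500) = 0.02
20 log₁₀(0.02) ≈ -33.98 dB

-34.0 dB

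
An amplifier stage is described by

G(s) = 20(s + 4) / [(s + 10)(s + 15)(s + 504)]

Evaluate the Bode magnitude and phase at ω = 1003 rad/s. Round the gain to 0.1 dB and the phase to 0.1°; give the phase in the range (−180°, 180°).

At s = jω = j1003:
zero (s+4): 4 + j1003 → |·| = √(4²+1003²) = √1006025 ≈ 1003, ∠ = arctan(1003/4) ≈ 89.77°
pole (s+10): 10 + j1003 → |·| = √(10²+1003²) = √1006109 ≈ 1003, ∠ = arctan(1003/10) ≈ 89.43°
pole (s+15): 15 + j1003 → |·| = √(15²+1003²) = √1006234 ≈ 1003.1, ∠ = arctan(1003/15) ≈ 89.14°
pole (s+504): 504 + j1003 → |·| = √(504²+1003²) = √1260025 ≈ 1122.5, ∠ = arctan(1003/504) ≈ 63.32°
|G| = 20 · 1003 / 1.1294e+09 ≈ 1.7762e-05
Gain = 20 log₁₀(1.7762e-05) ≈ -95.01 dB
∠G = 89.77° − 241.89° = -152.12°

-95.0 dB, -152.1°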